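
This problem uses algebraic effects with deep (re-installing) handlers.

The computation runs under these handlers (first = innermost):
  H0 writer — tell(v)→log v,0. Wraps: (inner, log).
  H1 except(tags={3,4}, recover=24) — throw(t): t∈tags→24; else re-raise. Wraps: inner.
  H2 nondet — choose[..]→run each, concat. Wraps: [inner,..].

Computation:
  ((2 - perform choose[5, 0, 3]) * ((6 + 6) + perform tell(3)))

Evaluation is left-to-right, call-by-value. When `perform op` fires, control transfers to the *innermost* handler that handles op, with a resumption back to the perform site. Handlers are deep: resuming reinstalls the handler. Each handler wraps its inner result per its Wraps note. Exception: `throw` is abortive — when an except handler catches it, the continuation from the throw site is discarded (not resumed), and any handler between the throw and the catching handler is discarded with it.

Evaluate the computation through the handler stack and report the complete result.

Evaluation trace:
choose[5, 0, 3] @ H2
  branch[0] choose=5:
    tell(3) @ H0 ⇒ log+=3
    H0 returns (-36, (3))
    H1 returns (-36, (3))
    H2 returns [(-36, (3))]
  branch[1] choose=0:
    tell(3) @ H0 ⇒ log+=3
    H0 returns (24, (3))
    H1 returns (24, (3))
    H2 returns [(24, (3))]
  branch[2] choose=3:
    tell(3) @ H0 ⇒ log+=3
    H0 returns (-12, (3))
    H1 returns (-12, (3))
    H2 returns [(-12, (3))]
= [(-36, (3)), (24, (3)), (-12, (3))]

Answer: [(-36, (3)), (24, (3)), (-12, (3))]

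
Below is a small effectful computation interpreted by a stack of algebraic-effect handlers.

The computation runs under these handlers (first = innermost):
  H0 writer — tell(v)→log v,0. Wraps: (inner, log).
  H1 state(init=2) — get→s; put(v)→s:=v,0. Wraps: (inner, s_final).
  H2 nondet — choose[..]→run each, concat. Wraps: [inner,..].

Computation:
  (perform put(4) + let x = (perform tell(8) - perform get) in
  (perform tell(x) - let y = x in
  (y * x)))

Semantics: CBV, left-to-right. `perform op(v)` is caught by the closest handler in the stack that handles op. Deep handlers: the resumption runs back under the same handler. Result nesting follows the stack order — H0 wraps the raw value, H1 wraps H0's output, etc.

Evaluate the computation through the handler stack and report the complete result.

Step-by-step:
put(4) @ H1 ⇒ s:=4
tell(8) @ H0 ⇒ log+=8
get @ H1 ⇒ 4
tell(-4) @ H0 ⇒ log+=-4
H0 returns (-16, (8, -4))
H1 returns ((-16, (8, -4)), 4)
H2 returns [((-16, (8, -4)), 4)]
= [((-16, (8, -4)), 4)]

Answer: [((-16, (8, -4)), 4)]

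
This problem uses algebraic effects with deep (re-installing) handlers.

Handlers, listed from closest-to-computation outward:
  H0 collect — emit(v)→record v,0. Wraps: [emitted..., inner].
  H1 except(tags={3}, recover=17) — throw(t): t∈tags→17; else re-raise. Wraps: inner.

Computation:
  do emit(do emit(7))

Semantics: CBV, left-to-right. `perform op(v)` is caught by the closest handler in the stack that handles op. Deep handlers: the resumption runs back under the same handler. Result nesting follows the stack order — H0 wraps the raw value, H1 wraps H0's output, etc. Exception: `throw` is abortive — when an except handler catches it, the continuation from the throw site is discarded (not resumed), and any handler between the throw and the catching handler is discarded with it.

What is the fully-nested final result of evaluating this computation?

Step-by-step:
emit(7) @ H0 ⇒ out+=7
emit(0) @ H0 ⇒ out+=0
H0 returns [7, 0, 0]
H1 returns [7, 0, 0]
= [7, 0, 0]

Answer: [7, 0, 0]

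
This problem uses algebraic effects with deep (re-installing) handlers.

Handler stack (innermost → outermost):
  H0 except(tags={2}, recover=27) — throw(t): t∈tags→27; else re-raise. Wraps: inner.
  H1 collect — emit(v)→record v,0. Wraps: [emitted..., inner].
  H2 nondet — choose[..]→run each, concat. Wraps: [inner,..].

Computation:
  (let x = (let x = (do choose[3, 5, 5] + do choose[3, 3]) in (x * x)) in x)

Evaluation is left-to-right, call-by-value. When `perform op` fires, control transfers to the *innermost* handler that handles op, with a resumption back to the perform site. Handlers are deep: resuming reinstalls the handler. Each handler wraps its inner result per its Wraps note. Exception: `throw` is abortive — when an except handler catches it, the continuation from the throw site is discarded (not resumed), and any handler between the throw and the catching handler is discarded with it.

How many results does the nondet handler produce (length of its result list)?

Evaluation trace:
choose[3, 5, 5] @ H2
  branch[0] choose=3:
    choose[3, 3] @ H2
      branch[0] choose=3:
        H0 returns 36
        H1 returns [36]
        H2 returns [[36]]
      branch[1] choose=3:
        H0 returns 36
        H1 returns [36]
        H2 returns [[36]]
  branch[1] choose=5:
    choose[3, 3] @ H2
      branch[0] choose=3:
        H0 returns 64
        H1 returns [64]
        H2 returns [[64]]
      branch[1] choose=3:
        H0 returns 64
        H1 returns [64]
        H2 returns [[64]]
  branch[2] choose=5:
    choose[3, 3] @ H2
      branch[0] choose=3:
        H0 returns 64
        H1 returns [64]
        H2 returns [[64]]
      branch[1] choose=3:
        H0 returns 64
        H1 returns [64]
        H2 returns [[64]]
= [[36], [36], [64], [64], [64], [64]]

Answer: 6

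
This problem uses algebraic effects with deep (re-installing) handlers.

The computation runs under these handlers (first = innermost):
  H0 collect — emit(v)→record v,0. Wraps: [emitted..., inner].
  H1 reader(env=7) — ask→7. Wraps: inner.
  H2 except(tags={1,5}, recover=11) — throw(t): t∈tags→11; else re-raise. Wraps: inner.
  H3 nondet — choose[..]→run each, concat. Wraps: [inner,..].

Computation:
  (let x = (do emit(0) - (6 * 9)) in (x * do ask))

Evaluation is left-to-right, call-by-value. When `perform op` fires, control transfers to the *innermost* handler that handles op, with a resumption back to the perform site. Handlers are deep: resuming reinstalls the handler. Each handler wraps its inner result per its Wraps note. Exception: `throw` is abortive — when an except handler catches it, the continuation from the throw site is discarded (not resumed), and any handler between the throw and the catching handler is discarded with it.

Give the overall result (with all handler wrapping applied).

Evaluation trace:
emit(0) @ H0 ⇒ out+=0
ask @ H1 ⇒ 7
H0 returns [0, -378]
H1 returns [0, -378]
H2 returns [0, -378]
H3 returns [[0, -378]]
= [[0, -378]]

Answer: [[0, -378]]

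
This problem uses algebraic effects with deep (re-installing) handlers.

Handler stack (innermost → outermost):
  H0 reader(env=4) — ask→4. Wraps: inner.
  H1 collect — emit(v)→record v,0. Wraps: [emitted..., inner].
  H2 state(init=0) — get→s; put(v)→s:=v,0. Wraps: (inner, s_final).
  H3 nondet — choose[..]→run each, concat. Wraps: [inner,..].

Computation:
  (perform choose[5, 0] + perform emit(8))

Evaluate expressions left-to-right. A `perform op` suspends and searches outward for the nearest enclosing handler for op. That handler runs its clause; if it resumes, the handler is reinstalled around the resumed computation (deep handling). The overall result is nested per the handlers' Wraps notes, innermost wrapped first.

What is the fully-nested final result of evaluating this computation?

Answer: [([8, 5], 0), ([8, 0], 0)]

Step-by-step:
choose[5, 0] @ H3
  branch[0] choose=5:
    emit(8) @ H1 ⇒ out+=8
    H0 returns 5
    H1 returns [8, 5]
    H2 returns ([8, 5], 0)
    H3 returns [([8, 5], 0)]
  branch[1] choose=0:
    emit(8) @ H1 ⇒ out+=8
    H0 returns 0
    H1 returns [8, 0]
    H2 returns ([8, 0], 0)
    H3 returns [([8, 0], 0)]
= [([8, 5], 0), ([8, 0], 0)]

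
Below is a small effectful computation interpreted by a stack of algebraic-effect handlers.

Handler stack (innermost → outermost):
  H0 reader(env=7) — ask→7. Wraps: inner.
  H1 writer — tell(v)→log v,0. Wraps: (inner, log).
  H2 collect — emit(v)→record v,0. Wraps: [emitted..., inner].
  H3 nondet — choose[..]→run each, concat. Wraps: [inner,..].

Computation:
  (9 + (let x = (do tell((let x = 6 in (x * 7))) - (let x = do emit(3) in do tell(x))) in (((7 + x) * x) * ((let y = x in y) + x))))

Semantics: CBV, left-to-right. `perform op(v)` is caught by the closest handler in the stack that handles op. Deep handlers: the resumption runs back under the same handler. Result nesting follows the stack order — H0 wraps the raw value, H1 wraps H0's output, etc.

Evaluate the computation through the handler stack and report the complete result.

Answer: [[3, (9, (42, 0))]]

Evaluation trace:
tell(42) @ H1 ⇒ log+=42
emit(3) @ H2 ⇒ out+=3
tell(0) @ H1 ⇒ log+=0
H0 returns 9
H1 returns (9, (42, 0))
H2 returns [3, (9, (42, 0))]
H3 returns [[3, (9, (42, 0))]]
= [[3, (9, (42, 0))]]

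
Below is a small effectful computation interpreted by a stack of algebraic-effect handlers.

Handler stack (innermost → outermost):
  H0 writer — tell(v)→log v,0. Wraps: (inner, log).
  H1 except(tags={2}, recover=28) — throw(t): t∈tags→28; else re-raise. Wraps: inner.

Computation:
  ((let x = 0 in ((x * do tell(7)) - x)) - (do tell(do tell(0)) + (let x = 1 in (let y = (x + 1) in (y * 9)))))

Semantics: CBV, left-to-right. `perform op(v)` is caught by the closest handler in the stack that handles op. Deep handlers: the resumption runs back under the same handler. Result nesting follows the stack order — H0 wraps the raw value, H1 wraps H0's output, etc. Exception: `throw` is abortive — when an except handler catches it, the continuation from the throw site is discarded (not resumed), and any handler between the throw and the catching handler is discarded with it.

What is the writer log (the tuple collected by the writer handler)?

Evaluation trace:
tell(7) @ H0 ⇒ log+=7
tell(0) @ H0 ⇒ log+=0
tell(0) @ H0 ⇒ log+=0
H0 returns (-18, (7, 0, 0))
H1 returns (-18, (7, 0, 0))
= (-18, (7, 0, 0))

Answer: (7, 0, 0)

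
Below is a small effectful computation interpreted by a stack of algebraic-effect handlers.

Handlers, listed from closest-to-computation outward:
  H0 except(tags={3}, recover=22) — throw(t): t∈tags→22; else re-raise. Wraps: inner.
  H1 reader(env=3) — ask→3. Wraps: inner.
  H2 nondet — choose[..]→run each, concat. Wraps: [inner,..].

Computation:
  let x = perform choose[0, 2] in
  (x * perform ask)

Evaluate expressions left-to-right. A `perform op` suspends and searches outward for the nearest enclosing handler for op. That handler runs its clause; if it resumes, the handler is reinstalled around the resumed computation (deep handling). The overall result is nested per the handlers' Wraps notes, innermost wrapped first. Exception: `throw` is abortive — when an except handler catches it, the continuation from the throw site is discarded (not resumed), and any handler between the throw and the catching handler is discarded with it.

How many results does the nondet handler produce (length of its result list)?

Step-by-step:
choose[0, 2] @ H2
  branch[0] choose=0:
    ask @ H1 ⇒ 3
    H0 returns 0
    H1 returns 0
    H2 returns [0]
  branch[1] choose=2:
    ask @ H1 ⇒ 3
    H0 returns 6
    H1 returns 6
    H2 returns [6]
= [0, 6]

Answer: 2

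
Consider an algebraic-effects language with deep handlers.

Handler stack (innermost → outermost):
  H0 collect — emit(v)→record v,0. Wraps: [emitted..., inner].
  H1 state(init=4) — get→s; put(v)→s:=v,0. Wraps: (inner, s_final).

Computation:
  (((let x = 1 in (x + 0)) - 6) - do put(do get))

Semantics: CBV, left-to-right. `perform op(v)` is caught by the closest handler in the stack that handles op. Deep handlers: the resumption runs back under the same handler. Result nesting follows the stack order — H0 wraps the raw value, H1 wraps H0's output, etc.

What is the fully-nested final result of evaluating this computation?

Working:
get @ H1 ⇒ 4
put(4) @ H1 ⇒ s:=4
H0 returns [-5]
H1 returns ([-5], 4)
= ([-5], 4)

Answer: ([-5], 4)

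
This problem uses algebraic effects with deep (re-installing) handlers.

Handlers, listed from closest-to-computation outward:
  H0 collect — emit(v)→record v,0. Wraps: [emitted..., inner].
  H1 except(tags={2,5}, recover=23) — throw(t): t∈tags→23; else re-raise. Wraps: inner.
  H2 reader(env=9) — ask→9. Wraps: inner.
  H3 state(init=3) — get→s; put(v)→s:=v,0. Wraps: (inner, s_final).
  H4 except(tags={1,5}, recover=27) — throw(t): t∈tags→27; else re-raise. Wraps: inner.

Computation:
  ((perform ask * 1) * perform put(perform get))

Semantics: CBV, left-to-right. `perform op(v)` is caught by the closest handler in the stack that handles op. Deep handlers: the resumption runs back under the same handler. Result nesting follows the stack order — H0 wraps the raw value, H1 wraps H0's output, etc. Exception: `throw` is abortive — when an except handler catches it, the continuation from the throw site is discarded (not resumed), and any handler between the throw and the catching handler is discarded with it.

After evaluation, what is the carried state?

Step-by-step:
ask @ H2 ⇒ 9
get @ H3 ⇒ 3
put(3) @ H3 ⇒ s:=3
H0 returns [0]
H1 returns [0]
H2 returns [0]
H3 returns ([0], 3)
H4 returns ([0], 3)
= ([0], 3)

Answer: 3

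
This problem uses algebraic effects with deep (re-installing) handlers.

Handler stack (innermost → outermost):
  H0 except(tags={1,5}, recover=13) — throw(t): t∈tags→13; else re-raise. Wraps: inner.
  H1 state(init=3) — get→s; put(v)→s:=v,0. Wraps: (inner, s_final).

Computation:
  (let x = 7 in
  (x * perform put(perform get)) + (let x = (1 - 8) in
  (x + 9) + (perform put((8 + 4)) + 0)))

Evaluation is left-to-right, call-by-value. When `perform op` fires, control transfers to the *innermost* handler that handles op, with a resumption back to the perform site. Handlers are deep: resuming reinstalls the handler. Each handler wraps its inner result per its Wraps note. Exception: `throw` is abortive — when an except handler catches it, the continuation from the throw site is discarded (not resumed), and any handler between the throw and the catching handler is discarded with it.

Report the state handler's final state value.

Step-by-step:
get @ H1 ⇒ 3
put(3) @ H1 ⇒ s:=3
put(12) @ H1 ⇒ s:=12
H0 returns 2
H1 returns (2, 12)
= (2, 12)

Answer: 12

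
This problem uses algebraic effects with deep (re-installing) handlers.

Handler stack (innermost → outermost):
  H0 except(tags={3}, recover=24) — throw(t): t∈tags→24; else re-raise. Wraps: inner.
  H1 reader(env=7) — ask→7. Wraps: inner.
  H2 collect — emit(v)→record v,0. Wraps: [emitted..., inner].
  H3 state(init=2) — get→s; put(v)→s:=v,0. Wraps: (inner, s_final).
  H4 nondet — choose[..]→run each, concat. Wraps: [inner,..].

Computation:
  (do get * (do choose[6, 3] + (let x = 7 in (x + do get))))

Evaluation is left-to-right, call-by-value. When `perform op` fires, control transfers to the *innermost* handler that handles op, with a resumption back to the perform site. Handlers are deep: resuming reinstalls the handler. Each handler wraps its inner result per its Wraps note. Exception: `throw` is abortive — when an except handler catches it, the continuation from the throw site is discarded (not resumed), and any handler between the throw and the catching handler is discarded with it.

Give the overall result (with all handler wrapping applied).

Answer: [([30], 2), ([24], 2)]

Step-by-step:
get @ H3 ⇒ 2
choose[6, 3] @ H4
  branch[0] choose=6:
    get @ H3 ⇒ 2
    H0 returns 30
    H1 returns 30
    H2 returns [30]
    H3 returns ([30], 2)
    H4 returns [([30], 2)]
  branch[1] choose=3:
    get @ H3 ⇒ 2
    H0 returns 24
    H1 returns 24
    H2 returns [24]
    H3 returns ([24], 2)
    H4 returns [([24], 2)]
= [([30], 2), ([24], 2)]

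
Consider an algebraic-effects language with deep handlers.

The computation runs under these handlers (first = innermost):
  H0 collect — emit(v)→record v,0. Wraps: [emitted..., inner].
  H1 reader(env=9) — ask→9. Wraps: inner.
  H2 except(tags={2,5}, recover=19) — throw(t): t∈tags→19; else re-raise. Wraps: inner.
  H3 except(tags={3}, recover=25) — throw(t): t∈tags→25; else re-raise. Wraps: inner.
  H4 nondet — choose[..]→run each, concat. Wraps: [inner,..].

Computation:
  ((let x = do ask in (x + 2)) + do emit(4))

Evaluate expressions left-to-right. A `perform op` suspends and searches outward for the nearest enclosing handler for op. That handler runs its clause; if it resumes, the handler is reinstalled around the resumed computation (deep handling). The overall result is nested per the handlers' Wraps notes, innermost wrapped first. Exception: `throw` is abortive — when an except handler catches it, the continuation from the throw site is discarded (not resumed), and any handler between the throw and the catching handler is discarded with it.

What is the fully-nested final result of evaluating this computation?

Answer: [[4, 11]]

Working:
ask @ H1 ⇒ 9
emit(4) @ H0 ⇒ out+=4
H0 returns [4, 11]
H1 returns [4, 11]
H2 returns [4, 11]
H3 returns [4, 11]
H4 returns [[4, 11]]
= [[4, 11]]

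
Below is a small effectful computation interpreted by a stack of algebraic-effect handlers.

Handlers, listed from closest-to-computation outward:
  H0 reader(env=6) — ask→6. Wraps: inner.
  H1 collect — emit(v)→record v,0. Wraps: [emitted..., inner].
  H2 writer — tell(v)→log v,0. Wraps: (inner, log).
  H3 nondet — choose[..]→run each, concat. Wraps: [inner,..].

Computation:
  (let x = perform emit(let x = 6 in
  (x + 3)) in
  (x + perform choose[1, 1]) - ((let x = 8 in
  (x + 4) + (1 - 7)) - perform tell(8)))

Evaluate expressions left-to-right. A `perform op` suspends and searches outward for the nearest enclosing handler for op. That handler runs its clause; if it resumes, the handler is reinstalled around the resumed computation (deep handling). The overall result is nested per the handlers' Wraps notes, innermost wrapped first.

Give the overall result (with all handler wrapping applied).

Answer: [([9, -5], (8)), ([9, -5], (8))]

Working:
emit(9) @ H1 ⇒ out+=9
choose[1, 1] @ H3
  branch[0] choose=1:
    tell(8) @ H2 ⇒ log+=8
    H0 returns -5
    H1 returns [9, -5]
    H2 returns ([9, -5], (8))
    H3 returns [([9, -5], (8))]
  branch[1] choose=1:
    tell(8) @ H2 ⇒ log+=8
    H0 returns -5
    H1 returns [9, -5]
    H2 returns ([9, -5], (8))
    H3 returns [([9, -5], (8))]
= [([9, -5], (8)), ([9, -5], (8))]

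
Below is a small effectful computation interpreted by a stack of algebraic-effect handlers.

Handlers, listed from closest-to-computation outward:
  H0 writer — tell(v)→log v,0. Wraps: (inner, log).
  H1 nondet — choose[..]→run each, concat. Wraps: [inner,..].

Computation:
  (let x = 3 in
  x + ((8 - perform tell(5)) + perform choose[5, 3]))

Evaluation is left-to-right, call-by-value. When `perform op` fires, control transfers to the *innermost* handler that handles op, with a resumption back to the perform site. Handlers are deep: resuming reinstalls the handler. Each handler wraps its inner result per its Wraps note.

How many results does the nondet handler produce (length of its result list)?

Answer: 2

Evaluation trace:
tell(5) @ H0 ⇒ log+=5
choose[5, 3] @ H1
  branch[0] choose=5:
    H0 returns (16, (5))
    H1 returns [(16, (5))]
  branch[1] choose=3:
    H0 returns (14, (5))
    H1 returns [(14, (5))]
= [(16, (5)), (14, (5))]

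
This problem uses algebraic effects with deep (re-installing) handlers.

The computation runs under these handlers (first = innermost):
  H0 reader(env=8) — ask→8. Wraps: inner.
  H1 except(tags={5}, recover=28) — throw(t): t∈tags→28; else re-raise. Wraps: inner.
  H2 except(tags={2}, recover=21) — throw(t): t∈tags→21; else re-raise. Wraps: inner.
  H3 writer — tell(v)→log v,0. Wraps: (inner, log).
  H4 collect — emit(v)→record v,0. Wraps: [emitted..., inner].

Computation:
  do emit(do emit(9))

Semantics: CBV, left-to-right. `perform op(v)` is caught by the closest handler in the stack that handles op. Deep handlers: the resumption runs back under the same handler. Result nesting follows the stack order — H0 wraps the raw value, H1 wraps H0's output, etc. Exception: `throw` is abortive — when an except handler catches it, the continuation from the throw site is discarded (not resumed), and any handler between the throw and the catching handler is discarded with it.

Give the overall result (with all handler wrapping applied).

Answer: [9, 0, (0, ())]

Evaluation trace:
emit(9) @ H4 ⇒ out+=9
emit(0) @ H4 ⇒ out+=0
H0 returns 0
H1 returns 0
H2 returns 0
H3 returns (0, ())
H4 returns [9, 0, (0, ())]
= [9, 0, (0, ())]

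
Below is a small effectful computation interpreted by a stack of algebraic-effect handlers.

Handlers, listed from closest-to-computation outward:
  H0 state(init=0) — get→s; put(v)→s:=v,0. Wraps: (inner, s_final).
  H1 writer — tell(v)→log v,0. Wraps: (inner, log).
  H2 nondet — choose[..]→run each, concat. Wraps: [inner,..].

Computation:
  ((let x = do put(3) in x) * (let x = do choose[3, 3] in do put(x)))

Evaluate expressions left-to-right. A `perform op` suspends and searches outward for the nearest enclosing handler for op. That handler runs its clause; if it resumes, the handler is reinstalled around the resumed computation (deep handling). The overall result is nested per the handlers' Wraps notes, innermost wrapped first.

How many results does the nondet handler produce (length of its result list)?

Evaluation trace:
put(3) @ H0 ⇒ s:=3
choose[3, 3] @ H2
  branch[0] choose=3:
    put(3) @ H0 ⇒ s:=3
    H0 returns (0, 3)
    H1 returns ((0, 3), ())
    H2 returns [((0, 3), ())]
  branch[1] choose=3:
    put(3) @ H0 ⇒ s:=3
    H0 returns (0, 3)
    H1 returns ((0, 3), ())
    H2 returns [((0, 3), ())]
= [((0, 3), ()), ((0, 3), ())]

Answer: 2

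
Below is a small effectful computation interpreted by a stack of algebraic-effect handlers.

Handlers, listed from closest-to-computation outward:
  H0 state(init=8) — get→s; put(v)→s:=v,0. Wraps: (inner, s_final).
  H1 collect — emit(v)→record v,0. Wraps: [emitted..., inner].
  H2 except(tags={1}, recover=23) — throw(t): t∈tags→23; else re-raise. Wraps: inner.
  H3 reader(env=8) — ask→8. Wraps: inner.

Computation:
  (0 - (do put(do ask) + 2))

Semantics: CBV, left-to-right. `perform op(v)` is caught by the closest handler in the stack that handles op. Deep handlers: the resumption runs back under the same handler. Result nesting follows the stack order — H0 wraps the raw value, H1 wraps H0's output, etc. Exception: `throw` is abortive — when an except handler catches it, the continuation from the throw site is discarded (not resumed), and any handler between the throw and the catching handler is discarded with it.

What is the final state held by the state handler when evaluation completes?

Answer: 8

Step-by-step:
ask @ H3 ⇒ 8
put(8) @ H0 ⇒ s:=8
H0 returns (-2, 8)
H1 returns [(-2, 8)]
H2 returns [(-2, 8)]
H3 returns [(-2, 8)]
= [(-2, 8)]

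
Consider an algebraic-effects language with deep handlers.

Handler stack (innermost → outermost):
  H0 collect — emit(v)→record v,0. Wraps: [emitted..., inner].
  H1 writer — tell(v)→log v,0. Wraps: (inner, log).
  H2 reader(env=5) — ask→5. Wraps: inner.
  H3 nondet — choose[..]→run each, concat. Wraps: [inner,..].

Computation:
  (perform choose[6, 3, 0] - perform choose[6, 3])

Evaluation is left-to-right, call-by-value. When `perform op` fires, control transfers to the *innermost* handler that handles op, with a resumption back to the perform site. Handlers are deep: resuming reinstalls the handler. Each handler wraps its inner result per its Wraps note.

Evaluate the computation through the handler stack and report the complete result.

Working:
choose[6, 3, 0] @ H3
  branch[0] choose=6:
    choose[6, 3] @ H3
      branch[0] choose=6:
        H0 returns [0]
        H1 returns ([0], ())
        H2 returns ([0], ())
        H3 returns [([0], ())]
      branch[1] choose=3:
        H0 returns [3]
        H1 returns ([3], ())
        H2 returns ([3], ())
        H3 returns [([3], ())]
  branch[1] choose=3:
    choose[6, 3] @ H3
      branch[0] choose=6:
        H0 returns [-3]
        H1 returns ([-3], ())
        H2 returns ([-3], ())
        H3 returns [([-3], ())]
      branch[1] choose=3:
        H0 returns [0]
        H1 returns ([0], ())
        H2 returns ([0], ())
        H3 returns [([0], ())]
  branch[2] choose=0:
    choose[6, 3] @ H3
      branch[0] choose=6:
        H0 returns [-6]
        H1 returns ([-6], ())
        H2 returns ([-6], ())
        H3 returns [([-6], ())]
      branch[1] choose=3:
        H0 returns [-3]
        H1 returns ([-3], ())
        H2 returns ([-3], ())
        H3 returns [([-3], ())]
= [([0], ()), ([3], ()), ([-3], ()), ([0], ()), ([-6], ()), ([-3], ())]

Answer: [([0], ()), ([3], ()), ([-3], ()), ([0], ()), ([-6], ()), ([-3], ())]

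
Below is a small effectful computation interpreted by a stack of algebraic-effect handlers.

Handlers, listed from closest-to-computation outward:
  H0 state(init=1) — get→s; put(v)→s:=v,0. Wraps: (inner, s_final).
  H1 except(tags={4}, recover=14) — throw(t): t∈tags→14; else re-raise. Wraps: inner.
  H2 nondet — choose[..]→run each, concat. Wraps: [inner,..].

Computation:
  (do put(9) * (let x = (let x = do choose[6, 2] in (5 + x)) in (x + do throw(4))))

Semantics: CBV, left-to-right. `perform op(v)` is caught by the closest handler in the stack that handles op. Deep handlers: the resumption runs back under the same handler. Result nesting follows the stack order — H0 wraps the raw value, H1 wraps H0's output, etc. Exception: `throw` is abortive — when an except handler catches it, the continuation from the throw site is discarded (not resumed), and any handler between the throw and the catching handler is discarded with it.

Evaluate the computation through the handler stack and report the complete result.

Working:
put(9) @ H0 ⇒ s:=9
choose[6, 2] @ H2
  branch[0] choose=6:
    throw(4) @ H1 caught ⇒ 14
    H2 returns [14]
  branch[1] choose=2:
    throw(4) @ H1 caught ⇒ 14
    H2 returns [14]
= [14, 14]

Answer: [14, 14]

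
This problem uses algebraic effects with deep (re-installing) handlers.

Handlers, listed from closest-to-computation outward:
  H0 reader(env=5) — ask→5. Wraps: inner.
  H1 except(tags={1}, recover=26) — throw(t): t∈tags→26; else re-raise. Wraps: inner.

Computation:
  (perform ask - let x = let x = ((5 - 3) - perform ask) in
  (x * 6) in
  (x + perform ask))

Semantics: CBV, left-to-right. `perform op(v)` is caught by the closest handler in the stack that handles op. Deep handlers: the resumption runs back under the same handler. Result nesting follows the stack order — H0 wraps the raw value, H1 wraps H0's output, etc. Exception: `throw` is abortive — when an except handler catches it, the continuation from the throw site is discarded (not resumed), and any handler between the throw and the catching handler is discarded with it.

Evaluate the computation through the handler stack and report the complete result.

Evaluation trace:
ask @ H0 ⇒ 5
ask @ H0 ⇒ 5
ask @ H0 ⇒ 5
H0 returns 18
H1 returns 18
= 18

Answer: 18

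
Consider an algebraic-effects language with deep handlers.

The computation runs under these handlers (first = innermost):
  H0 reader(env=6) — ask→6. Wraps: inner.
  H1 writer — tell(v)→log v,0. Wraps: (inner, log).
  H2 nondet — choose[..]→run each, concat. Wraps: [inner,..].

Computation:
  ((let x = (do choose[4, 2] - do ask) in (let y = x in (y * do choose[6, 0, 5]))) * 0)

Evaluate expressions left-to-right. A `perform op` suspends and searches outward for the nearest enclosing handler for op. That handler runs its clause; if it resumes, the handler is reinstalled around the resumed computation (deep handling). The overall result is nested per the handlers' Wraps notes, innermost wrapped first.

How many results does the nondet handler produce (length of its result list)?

Answer: 6

Working:
choose[4, 2] @ H2
  branch[0] choose=4:
    ask @ H0 ⇒ 6
    choose[6, 0, 5] @ H2
      branch[0] choose=6:
        H0 returns 0
        H1 returns (0, ())
        H2 returns [(0, ())]
      branch[1] choose=0:
        H0 returns 0
        H1 returns (0, ())
        H2 returns [(0, ())]
      branch[2] choose=5:
        H0 returns 0
        H1 returns (0, ())
        H2 returns [(0, ())]
  branch[1] choose=2:
    ask @ H0 ⇒ 6
    choose[6, 0, 5] @ H2
      branch[0] choose=6:
        H0 returns 0
        H1 returns (0, ())
        H2 returns [(0, ())]
      branch[1] choose=0:
        H0 returns 0
        H1 returns (0, ())
        H2 returns [(0, ())]
      branch[2] choose=5:
        H0 returns 0
        H1 returns (0, ())
        H2 returns [(0, ())]
= [(0, ()), (0, ()), (0, ()), (0, ()), (0, ()), (0, ())]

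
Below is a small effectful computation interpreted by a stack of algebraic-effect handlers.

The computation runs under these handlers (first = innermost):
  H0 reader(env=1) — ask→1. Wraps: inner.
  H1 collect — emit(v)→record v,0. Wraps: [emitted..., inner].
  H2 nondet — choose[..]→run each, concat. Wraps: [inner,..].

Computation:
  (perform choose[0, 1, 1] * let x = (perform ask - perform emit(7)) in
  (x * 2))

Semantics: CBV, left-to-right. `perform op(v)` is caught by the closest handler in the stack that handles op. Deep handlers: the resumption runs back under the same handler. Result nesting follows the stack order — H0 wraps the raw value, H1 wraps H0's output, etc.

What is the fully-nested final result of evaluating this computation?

Answer: [[7, 0], [7, 2], [7, 2]]

Step-by-step:
choose[0, 1, 1] @ H2
  branch[0] choose=0:
    ask @ H0 ⇒ 1
    emit(7) @ H1 ⇒ out+=7
    H0 returns 0
    H1 returns [7, 0]
    H2 returns [[7, 0]]
  branch[1] choose=1:
    ask @ H0 ⇒ 1
    emit(7) @ H1 ⇒ out+=7
    H0 returns 2
    H1 returns [7, 2]
    H2 returns [[7, 2]]
  branch[2] choose=1:
    ask @ H0 ⇒ 1
    emit(7) @ H1 ⇒ out+=7
    H0 returns 2
    H1 returns [7, 2]
    H2 returns [[7, 2]]
= [[7, 0], [7, 2], [7, 2]]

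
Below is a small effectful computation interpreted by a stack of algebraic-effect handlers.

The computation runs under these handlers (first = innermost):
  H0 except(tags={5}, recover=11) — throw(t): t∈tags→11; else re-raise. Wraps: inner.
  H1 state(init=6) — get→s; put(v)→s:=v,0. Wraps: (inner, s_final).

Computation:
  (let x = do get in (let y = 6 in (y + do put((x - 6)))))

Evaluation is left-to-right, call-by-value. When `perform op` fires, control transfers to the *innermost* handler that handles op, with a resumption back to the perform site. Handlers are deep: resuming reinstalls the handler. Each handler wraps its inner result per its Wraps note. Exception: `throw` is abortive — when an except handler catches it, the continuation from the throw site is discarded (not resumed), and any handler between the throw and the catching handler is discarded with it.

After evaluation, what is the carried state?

Answer: 0

Step-by-step:
get @ H1 ⇒ 6
put(0) @ H1 ⇒ s:=0
H0 returns 6
H1 returns (6, 0)
= (6, 0)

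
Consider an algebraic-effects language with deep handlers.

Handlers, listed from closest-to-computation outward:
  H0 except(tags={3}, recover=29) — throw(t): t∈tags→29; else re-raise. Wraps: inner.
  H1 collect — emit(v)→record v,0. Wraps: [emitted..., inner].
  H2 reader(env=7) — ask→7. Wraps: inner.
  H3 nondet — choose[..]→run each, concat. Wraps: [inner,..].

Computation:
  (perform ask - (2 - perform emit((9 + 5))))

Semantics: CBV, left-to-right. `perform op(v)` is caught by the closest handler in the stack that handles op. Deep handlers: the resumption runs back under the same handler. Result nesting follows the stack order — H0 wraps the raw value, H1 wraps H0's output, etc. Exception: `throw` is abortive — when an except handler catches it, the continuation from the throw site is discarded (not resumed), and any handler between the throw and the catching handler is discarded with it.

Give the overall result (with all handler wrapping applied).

Answer: [[14, 5]]

Step-by-step:
ask @ H2 ⇒ 7
emit(14) @ H1 ⇒ out+=14
H0 returns 5
H1 returns [14, 5]
H2 returns [14, 5]
H3 returns [[14, 5]]
= [[14, 5]]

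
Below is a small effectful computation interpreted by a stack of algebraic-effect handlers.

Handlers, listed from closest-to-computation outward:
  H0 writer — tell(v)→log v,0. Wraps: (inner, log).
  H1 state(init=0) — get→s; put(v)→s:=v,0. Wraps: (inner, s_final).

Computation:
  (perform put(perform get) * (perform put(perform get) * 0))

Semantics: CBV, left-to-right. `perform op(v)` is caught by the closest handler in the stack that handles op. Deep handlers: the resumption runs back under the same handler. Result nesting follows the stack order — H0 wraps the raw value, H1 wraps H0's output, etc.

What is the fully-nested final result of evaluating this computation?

Evaluation trace:
get @ H1 ⇒ 0
put(0) @ H1 ⇒ s:=0
get @ H1 ⇒ 0
put(0) @ H1 ⇒ s:=0
H0 returns (0, ())
H1 returns ((0, ()), 0)
= ((0, ()), 0)

Answer: ((0, ()), 0)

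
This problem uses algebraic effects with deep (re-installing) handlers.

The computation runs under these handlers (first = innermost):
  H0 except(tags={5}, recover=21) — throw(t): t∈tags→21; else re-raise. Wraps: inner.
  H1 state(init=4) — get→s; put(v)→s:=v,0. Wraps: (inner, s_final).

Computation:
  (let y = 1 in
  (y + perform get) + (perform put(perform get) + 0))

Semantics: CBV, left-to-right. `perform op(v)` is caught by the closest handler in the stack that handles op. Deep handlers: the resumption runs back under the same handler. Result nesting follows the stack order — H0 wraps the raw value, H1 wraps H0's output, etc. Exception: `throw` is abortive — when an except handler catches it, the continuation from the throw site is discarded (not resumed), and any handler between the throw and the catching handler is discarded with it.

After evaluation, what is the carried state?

Working:
get @ H1 ⇒ 4
get @ H1 ⇒ 4
put(4) @ H1 ⇒ s:=4
H0 returns 5
H1 returns (5, 4)
= (5, 4)

Answer: 4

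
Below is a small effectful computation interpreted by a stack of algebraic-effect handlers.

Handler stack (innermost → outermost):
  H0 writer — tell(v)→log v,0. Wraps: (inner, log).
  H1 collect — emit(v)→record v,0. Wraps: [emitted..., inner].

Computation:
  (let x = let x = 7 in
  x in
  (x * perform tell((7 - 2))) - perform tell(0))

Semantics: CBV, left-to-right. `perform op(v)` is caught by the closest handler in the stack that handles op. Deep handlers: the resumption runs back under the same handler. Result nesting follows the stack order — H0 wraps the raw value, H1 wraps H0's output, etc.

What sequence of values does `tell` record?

Answer: (5, 0)

Working:
tell(5) @ H0 ⇒ log+=5
tell(0) @ H0 ⇒ log+=0
H0 returns (0, (5, 0))
H1 returns [(0, (5, 0))]
= [(0, (5, 0))]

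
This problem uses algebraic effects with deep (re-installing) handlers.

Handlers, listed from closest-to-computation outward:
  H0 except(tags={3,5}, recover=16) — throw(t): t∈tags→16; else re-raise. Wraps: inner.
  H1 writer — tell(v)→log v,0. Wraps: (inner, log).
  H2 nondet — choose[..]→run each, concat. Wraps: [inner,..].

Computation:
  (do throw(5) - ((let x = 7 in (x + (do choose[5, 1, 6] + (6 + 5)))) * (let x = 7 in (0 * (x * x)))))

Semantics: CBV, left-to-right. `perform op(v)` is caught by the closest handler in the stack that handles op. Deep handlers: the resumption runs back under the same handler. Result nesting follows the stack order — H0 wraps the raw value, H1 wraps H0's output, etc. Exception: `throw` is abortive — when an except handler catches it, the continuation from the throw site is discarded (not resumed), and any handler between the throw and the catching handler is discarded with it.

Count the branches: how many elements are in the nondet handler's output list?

Step-by-step:
throw(5) @ H0 caught ⇒ 16
H1 returns (16, ())
H2 returns [(16, ())]
= [(16, ())]

Answer: 1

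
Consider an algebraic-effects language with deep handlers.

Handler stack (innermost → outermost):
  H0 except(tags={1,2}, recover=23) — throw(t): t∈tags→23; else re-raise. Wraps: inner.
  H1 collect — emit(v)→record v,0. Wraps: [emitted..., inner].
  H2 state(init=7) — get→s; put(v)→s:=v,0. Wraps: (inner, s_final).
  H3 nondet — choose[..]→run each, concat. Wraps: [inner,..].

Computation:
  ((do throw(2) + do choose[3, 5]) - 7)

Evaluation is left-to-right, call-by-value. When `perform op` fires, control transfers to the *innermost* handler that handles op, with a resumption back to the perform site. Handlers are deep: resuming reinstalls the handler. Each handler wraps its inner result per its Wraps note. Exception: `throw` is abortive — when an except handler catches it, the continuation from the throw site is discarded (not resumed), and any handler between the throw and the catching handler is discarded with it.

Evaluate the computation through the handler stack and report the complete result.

Answer: [([23], 7)]

Working:
throw(2) @ H0 caught ⇒ 23
H1 returns [23]
H2 returns ([23], 7)
H3 returns [([23], 7)]
= [([23], 7)]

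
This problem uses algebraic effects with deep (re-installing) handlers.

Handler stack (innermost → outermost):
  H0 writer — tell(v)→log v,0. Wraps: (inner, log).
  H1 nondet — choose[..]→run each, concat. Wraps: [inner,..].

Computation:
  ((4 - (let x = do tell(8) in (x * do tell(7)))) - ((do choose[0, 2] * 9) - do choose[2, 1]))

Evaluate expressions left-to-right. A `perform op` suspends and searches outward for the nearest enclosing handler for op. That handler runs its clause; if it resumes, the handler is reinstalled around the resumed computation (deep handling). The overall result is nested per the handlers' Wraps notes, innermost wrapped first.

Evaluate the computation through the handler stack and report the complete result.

Answer: [(6, (8, 7)), (5, (8, 7)), (-12, (8, 7)), (-13, (8, 7))]

Evaluation trace:
tell(8) @ H0 ⇒ log+=8
tell(7) @ H0 ⇒ log+=7
choose[0, 2] @ H1
  branch[0] choose=0:
    choose[2, 1] @ H1
      branch[0] choose=2:
        H0 returns (6, (8, 7))
        H1 returns [(6, (8, 7))]
      branch[1] choose=1:
        H0 returns (5, (8, 7))
        H1 returns [(5, (8, 7))]
  branch[1] choose=2:
    choose[2, 1] @ H1
      branch[0] choose=2:
        H0 returns (-12, (8, 7))
        H1 returns [(-12, (8, 7))]
      branch[1] choose=1:
        H0 returns (-13, (8, 7))
        H1 returns [(-13, (8, 7))]
= [(6, (8, 7)), (5, (8, 7)), (-12, (8, 7)), (-13, (8, 7))]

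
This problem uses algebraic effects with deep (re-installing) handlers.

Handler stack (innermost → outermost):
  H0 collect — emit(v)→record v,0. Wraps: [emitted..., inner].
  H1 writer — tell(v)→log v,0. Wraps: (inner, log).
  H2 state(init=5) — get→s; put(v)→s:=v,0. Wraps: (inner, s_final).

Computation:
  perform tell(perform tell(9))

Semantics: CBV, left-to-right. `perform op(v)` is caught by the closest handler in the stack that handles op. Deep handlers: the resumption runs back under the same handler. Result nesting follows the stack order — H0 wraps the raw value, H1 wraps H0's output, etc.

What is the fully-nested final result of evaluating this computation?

Answer: (([0], (9, 0)), 5)

Evaluation trace:
tell(9) @ H1 ⇒ log+=9
tell(0) @ H1 ⇒ log+=0
H0 returns [0]
H1 returns ([0], (9, 0))
H2 returns (([0], (9, 0)), 5)
= (([0], (9, 0)), 5)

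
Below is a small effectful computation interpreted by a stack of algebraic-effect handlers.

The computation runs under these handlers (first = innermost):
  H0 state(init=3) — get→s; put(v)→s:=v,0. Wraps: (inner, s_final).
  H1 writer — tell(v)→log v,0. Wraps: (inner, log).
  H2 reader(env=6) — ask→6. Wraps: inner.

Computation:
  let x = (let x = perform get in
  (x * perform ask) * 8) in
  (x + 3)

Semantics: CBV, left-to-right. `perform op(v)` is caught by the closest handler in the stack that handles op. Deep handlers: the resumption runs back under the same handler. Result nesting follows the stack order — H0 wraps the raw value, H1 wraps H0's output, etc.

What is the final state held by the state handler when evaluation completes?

Answer: 3

Evaluation trace:
get @ H0 ⇒ 3
ask @ H2 ⇒ 6
H0 returns (147, 3)
H1 returns ((147, 3), ())
H2 returns ((147, 3), ())
= ((147, 3), ())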